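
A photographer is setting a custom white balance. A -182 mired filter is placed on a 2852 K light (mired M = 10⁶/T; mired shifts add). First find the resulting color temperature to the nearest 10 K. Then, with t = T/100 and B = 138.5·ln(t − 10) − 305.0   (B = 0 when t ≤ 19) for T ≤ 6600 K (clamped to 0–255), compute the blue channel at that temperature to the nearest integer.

235

M_in = 10⁶/2852 = 350.63; M_out = 350.63 + (-182) = 168.63.
T_out = 10⁶/168.63 = 5930.1 K → 5930 K; t = 59.3.
B = 138.5·ln(59.3 − 10) − 305.0 = 138.5·ln 49.3 − 305.0 = 138.5·3.8979 − 305.0 = 234.862.
Rounded: 235.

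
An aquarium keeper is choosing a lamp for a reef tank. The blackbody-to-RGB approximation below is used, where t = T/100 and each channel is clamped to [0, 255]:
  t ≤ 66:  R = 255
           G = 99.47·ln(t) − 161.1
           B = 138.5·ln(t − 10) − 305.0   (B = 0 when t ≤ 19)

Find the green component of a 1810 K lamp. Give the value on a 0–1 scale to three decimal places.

0.498

t = 1810/100 = 18.1; the t ≤ 66 branch applies.
G = 99.47·ln 18.1 − 161.1 = 99.47·2.8959 − 161.1 = 126.956.
On a 0–1 scale: 126.956/255 = 0.4979 → 0.498.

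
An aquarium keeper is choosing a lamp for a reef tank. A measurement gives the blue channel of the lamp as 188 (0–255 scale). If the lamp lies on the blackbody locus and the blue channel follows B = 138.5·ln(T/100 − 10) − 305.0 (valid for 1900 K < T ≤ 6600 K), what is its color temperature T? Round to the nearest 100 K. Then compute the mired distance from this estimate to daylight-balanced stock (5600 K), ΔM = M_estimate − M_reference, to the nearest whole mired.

+44 mireds

ln(t − 10) = (188 + 305.0) / 138.5 = 3.5596.
t − 10 = e^3.5596 = 35.148, so t = 45.148.
T = 100·t = 4515 K → 4500 K to the nearest 100 K.
M_estimate = 10⁶/4500 = 222.22; M_reference = 10⁶/5600 = 178.57.
ΔM = 222.22 − 178.57 = 43.65 → +44 mireds.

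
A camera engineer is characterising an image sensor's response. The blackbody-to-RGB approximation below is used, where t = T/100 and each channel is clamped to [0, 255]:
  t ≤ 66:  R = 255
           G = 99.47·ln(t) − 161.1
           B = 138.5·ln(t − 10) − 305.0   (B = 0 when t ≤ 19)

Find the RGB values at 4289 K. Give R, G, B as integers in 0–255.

R=255, G=213, B=179

t = 4289/100 = 42.89; the t ≤ 66 branch applies.
R = 255 by definition for t ≤ 66.
G = 99.47·ln 42.89 − 161.1 = 99.47·3.7586 − 161.1 = 212.772.
B = 138.5·ln(42.89 − 10) − 305.0 = 138.5·ln 32.89 − 305.0 = 138.5·3.4932 − 305.0 = 178.804.
Rounded: (255, 213, 179).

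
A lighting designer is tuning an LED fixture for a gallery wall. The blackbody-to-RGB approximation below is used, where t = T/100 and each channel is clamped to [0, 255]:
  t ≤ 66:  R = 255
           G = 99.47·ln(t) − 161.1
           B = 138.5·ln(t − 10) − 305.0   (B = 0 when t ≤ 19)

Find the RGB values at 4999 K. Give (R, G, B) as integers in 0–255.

t = 4999/100 = 49.99; the t ≤ 66 branch applies.
R = 255 by definition for t ≤ 66.
G = 99.47·ln 49.99 − 161.1 = 99.47·3.9118 − 161.1 = 228.009.
B = 138.5·ln(49.99 − 10) − 305.0 = 138.5·ln 39.99 − 305.0 = 138.5·3.6886 − 305.0 = 205.875.
Rounded: (255, 228, 206).

(255, 228, 206)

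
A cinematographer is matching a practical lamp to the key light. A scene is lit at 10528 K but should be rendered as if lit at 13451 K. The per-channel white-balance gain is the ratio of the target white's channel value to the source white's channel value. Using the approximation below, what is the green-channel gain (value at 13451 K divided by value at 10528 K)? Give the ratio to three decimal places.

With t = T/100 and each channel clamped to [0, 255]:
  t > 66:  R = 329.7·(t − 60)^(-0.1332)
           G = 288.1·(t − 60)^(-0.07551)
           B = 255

0.963

At 10528 K (t = 105.28):
  G = 288.1·(105.28 − 60)^(-0.07551) = 288.1·45.28^(-0.07551) = 288.1·0.74983 = 216.026.
At 13451 K (t = 134.51):
  G = 288.1·(134.51 − 60)^(-0.07551) = 288.1·74.51^(-0.07551) = 288.1·0.72215 = 208.052.
Gain = 208.052 / 216.026 = 0.9631 → 0.963.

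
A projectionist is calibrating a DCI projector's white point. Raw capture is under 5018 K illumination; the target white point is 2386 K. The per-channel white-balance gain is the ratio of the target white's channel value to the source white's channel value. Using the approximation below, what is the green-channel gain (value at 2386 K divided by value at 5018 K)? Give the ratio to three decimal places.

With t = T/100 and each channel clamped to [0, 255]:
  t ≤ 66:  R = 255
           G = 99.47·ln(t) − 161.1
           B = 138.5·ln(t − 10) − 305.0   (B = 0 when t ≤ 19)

0.676

At 5018 K (t = 50.18):
  G = 99.47·ln 50.18 − 161.1 = 99.47·3.9156 − 161.1 = 228.386.
At 2386 K (t = 23.86):
  G = 99.47·ln 23.86 − 161.1 = 99.47·3.1722 − 161.1 = 154.439.
Gain = 154.439 / 228.386 = 0.6762 → 0.676.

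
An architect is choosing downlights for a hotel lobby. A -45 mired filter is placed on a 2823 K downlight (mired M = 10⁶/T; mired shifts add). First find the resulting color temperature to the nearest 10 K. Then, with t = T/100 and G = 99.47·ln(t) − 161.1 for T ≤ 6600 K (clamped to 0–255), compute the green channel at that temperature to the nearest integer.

185

M_in = 10⁶/2823 = 354.23; M_out = 354.23 + (-45) = 309.23.
T_out = 10⁶/309.23 = 3233.8 K → 3230 K; t = 32.3.
G = 99.47·ln 32.3 − 161.1 = 99.47·3.4751 − 161.1 = 184.565.
Rounded: 185.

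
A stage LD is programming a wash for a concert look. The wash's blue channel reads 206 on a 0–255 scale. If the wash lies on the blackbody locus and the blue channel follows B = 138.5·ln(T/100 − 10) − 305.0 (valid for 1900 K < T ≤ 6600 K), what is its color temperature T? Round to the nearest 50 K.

5000 K

ln(t − 10) = (206 + 305.0) / 138.5 = 3.6895.
t − 10 = e^3.6895 = 40.026, so t = 50.026.
T = 100·t = 5003 K → 5000 K to the nearest 50 K.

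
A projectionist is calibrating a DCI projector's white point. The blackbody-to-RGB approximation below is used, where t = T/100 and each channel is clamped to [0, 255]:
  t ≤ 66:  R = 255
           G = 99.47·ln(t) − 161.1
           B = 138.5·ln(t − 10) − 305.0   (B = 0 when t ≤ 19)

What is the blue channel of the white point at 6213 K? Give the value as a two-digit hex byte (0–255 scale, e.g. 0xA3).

t = 6213/100 = 62.13; the t ≤ 66 branch applies.
B = 138.5·ln(62.13 − 10) − 305.0 = 138.5·ln 52.13 − 305.0 = 138.5·3.9537 − 305.0 = 242.593.
Rounded: 243; in hex, 0xF3.

0xF3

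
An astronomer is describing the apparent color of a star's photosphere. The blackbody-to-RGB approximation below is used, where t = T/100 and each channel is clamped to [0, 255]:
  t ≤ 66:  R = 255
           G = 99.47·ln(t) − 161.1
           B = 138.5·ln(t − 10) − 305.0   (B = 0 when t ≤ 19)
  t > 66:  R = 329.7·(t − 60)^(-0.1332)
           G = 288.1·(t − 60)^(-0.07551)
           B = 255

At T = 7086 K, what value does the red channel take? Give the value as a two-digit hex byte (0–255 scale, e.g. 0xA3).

t = 7086/100 = 70.86; the t > 66 branch applies.
R = 329.7·(70.86 − 60)^(-0.1332) = 329.7·10.86^(-0.1332) = 329.7·0.72783 = 239.964.
Rounded: 240; in hex, 0xF0.

0xF0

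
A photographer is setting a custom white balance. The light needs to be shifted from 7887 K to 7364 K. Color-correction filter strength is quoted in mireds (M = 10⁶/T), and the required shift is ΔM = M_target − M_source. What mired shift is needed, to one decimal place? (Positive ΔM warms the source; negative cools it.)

+9.0 mireds

M_source = 10⁶/7887 = 126.791; M_target = 10⁶/7364 = 135.796.
ΔM = 135.796 − 126.791 = 9.005 → +9.0 mireds, a warming shift.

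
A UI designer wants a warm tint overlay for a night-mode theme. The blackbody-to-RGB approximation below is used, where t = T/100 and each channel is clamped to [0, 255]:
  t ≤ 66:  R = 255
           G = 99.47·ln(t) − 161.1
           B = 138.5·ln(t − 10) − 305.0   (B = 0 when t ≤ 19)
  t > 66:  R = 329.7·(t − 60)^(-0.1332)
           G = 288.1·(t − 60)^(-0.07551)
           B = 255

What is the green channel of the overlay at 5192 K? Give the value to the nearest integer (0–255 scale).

t = 5192/100 = 51.92; the t ≤ 66 branch applies.
G = 99.47·ln 51.92 − 161.1 = 99.47·3.9497 − 161.1 = 231.777.
Rounded: 232.

232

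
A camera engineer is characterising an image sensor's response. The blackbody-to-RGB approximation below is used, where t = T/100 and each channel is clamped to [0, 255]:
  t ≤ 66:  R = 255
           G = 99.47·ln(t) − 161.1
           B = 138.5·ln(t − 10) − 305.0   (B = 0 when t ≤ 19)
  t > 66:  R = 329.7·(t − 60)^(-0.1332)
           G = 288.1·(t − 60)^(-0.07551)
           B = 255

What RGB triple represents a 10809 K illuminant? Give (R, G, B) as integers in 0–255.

(197, 215, 255)

t = 10809/100 = 108.09; the t > 66 branch applies.
R = 329.7·(108.09 − 60)^(-0.1332) = 329.7·48.09^(-0.1332) = 329.7·0.59697 = 196.820.
G = 288.1·(108.09 − 60)^(-0.07551) = 288.1·48.09^(-0.07551) = 288.1·0.74643 = 215.046.
B = 255 by definition for t > 66.
Rounded: (197, 215, 255).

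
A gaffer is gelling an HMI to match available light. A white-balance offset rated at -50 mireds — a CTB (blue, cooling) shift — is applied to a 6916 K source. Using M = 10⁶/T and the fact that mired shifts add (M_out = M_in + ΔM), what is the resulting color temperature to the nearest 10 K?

M_in = 10⁶/6916 = 144.59 mireds.
M_out = 144.59 + (-50) = 94.59 mireds.
T_out = 10⁶/94.59 = 10571.7 K → 10570 K.

10570 K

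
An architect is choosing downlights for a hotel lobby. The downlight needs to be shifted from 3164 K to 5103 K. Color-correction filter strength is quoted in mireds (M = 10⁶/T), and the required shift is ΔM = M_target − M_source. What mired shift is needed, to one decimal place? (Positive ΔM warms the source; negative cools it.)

M_source = 10⁶/3164 = 316.056; M_target = 10⁶/5103 = 195.963.
ΔM = 195.963 − 316.056 = -120.092 → -120.1 mireds, a cooling shift.

-120.1 mireds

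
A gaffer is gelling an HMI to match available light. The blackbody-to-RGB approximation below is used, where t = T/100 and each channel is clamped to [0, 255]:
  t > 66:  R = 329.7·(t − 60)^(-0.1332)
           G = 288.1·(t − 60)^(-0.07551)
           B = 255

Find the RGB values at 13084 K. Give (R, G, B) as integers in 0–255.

(187, 209, 255)

t = 13084/100 = 130.84; the t > 66 branch applies.
R = 329.7·(130.84 − 60)^(-0.1332) = 329.7·70.84^(-0.1332) = 329.7·0.56695 = 186.923.
G = 288.1·(130.84 − 60)^(-0.07551) = 288.1·70.84^(-0.07551) = 288.1·0.72491 = 208.847.
B = 255 by definition for t > 66.
Rounded: (187, 209, 255).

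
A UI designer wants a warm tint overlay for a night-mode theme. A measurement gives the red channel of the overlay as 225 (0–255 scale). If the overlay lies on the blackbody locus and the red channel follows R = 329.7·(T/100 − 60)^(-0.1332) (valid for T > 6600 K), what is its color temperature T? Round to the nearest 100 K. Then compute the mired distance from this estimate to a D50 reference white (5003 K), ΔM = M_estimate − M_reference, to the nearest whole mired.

(t − 60)^(-0.1332) = 225/329.7 = 0.68244.
t − 60 = 0.68244^(1/-0.1332) = 0.68244^(-7.508) = 17.610, so t = 77.610.
T = 100·t = 7761 K → 7800 K to the nearest 100 K.
M_estimate = 10⁶/7800 = 128.21; M_reference = 10⁶/5003 = 199.88.
ΔM = 128.21 − 199.88 = -71.67 → -72 mireds.

-72 mireds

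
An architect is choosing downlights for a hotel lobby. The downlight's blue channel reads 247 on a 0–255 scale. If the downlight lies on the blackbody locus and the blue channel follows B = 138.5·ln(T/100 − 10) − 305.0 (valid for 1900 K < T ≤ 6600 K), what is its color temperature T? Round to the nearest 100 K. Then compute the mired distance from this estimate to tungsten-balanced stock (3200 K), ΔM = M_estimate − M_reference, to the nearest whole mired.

-156 mireds

ln(t − 10) = (247 + 305.0) / 138.5 = 3.9856.
t − 10 = e^3.9856 = 53.815, so t = 63.815.
T = 100·t = 6382 K → 6400 K to the nearest 100 K.
M_estimate = 10⁶/6400 = 156.25; M_reference = 10⁶/3200 = 312.50.
ΔM = 156.25 − 312.50 = -156.25 → -156 mireds.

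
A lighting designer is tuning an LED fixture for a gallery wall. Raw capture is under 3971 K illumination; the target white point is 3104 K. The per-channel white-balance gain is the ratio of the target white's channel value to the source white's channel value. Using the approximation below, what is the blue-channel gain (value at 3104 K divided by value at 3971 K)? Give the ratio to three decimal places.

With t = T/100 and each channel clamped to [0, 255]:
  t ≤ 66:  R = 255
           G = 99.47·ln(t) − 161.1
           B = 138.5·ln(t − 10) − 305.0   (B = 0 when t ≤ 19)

At 3971 K (t = 39.71):
  B = 138.5·ln(39.71 − 10) − 305.0 = 138.5·ln 29.71 − 305.0 = 138.5·3.3915 − 305.0 = 164.720.
At 3104 K (t = 31.04):
  B = 138.5·ln(31.04 − 10) − 305.0 = 138.5·ln 21.04 − 305.0 = 138.5·3.0464 − 305.0 = 116.930.
Gain = 116.930 / 164.720 = 0.7099 → 0.710.

0.710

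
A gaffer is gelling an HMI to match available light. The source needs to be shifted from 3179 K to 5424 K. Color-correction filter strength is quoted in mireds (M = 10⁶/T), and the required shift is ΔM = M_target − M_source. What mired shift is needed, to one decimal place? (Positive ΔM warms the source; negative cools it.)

M_source = 10⁶/3179 = 314.564; M_target = 10⁶/5424 = 184.366.
ΔM = 184.366 − 314.564 = -130.199 → -130.2 mireds, a cooling shift.

-130.2 mireds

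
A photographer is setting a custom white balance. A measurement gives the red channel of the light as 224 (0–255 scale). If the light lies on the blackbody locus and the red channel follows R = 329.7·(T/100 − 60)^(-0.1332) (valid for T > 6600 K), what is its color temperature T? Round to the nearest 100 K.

7800 K

(t − 60)^(-0.1332) = 224/329.7 = 0.67941.
t − 60 = 0.67941^(1/-0.1332) = 0.67941^(-7.508) = 18.209, so t = 78.209.
T = 100·t = 7821 K → 7800 K to the nearest 100 K.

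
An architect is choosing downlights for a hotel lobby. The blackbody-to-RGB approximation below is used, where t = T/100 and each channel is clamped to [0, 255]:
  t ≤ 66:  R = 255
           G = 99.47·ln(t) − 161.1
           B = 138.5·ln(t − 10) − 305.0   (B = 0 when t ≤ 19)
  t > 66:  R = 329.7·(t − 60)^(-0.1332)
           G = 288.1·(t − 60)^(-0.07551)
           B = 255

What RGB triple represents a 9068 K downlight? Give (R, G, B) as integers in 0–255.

t = 9068/100 = 90.68; the t > 66 branch applies.
R = 329.7·(90.68 − 60)^(-0.1332) = 329.7·30.68^(-0.1332) = 329.7·0.63380 = 208.963.
G = 288.1·(90.68 − 60)^(-0.07551) = 288.1·30.68^(-0.07551) = 288.1·0.77220 = 222.470.
B = 255 by definition for t > 66.
Rounded: (209, 222, 255).

(209, 222, 255)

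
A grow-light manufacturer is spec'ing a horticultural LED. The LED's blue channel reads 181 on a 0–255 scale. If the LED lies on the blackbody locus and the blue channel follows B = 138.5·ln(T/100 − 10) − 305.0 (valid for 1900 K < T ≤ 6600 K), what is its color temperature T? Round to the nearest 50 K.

4350 K

ln(t − 10) = (181 + 305.0) / 138.5 = 3.5090.
t − 10 = e^3.5090 = 33.416, so t = 43.416.
T = 100·t = 4342 K → 4350 K to the nearest 50 K.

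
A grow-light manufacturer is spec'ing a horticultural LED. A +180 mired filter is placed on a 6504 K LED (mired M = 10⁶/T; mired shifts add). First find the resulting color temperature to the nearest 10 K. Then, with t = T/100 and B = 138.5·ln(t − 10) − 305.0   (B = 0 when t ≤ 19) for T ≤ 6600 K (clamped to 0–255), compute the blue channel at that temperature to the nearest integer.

M_in = 10⁶/6504 = 153.75; M_out = 153.75 + (+180) = 333.75.
T_out = 10⁶/333.75 = 2996.2 K → 3000 K; t = 30.
B = 138.5·ln(30 − 10) − 305.0 = 138.5·ln 20 − 305.0 = 138.5·2.9957 − 305.0 = 109.909.
Rounded: 110.

110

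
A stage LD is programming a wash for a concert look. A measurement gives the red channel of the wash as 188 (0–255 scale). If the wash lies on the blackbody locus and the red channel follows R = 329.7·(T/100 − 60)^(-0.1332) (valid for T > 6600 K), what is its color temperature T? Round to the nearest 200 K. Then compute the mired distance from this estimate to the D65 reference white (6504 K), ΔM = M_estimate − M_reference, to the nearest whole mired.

(t − 60)^(-0.1332) = 188/329.7 = 0.57022.
t − 60 = 0.57022^(1/-0.1332) = 0.57022^(-7.508) = 67.848, so t = 127.848.
T = 100·t = 12785 K → 12800 K to the nearest 200 K.
M_estimate = 10⁶/12800 = 78.12; M_reference = 10⁶/6504 = 153.75.
ΔM = 78.12 − 153.75 = -75.63 → -76 mireds.

-76 mireds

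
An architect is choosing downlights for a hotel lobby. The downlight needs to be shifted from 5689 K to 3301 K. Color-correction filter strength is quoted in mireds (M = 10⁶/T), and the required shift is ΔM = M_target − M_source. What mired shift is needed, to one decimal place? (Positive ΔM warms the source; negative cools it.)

M_source = 10⁶/5689 = 175.778; M_target = 10⁶/3301 = 302.939.
ΔM = 302.939 − 175.778 = 127.161 → +127.2 mireds, a warming shift.

+127.2 mireds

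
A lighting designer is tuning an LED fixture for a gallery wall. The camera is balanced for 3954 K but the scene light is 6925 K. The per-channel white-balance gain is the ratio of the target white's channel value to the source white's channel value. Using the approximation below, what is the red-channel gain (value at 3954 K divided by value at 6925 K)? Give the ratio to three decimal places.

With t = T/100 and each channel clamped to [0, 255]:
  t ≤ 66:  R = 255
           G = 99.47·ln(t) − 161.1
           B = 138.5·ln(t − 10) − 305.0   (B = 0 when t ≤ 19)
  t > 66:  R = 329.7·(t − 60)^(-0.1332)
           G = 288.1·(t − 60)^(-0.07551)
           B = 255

1.040

At 6925 K (t = 69.25):
  R = 329.7·(69.25 − 60)^(-0.1332) = 329.7·9.25^(-0.1332) = 329.7·0.74355 = 245.148.
At 3954 K (t = 39.54):
  R = 255 by definition for t ≤ 66.
Gain = 255.000 / 245.148 = 1.0402 → 1.040.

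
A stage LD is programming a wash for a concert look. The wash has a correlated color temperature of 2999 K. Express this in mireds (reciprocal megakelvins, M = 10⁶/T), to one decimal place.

333.4 mireds

M = 10⁶ / 2999 = 333.444 → 333.4 mireds.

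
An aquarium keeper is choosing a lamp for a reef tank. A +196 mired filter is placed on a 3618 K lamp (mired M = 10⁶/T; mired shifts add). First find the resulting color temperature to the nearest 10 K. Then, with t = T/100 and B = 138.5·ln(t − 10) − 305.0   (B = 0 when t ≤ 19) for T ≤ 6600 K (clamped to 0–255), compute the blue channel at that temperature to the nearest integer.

30

M_in = 10⁶/3618 = 276.40; M_out = 276.40 + (+196) = 472.40.
T_out = 10⁶/472.40 = 2116.9 K → 2120 K; t = 21.2.
B = 138.5·ln(21.2 − 10) − 305.0 = 138.5·ln 11.2 − 305.0 = 138.5·2.4159 − 305.0 = 29.604.
Rounded: 30.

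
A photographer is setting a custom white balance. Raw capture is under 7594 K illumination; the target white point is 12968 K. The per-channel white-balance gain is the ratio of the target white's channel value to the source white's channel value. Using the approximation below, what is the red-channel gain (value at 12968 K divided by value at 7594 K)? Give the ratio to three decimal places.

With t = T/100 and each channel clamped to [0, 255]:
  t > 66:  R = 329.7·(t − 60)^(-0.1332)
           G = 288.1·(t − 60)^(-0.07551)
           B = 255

At 7594 K (t = 75.94):
  R = 329.7·(75.94 − 60)^(-0.1332) = 329.7·15.94^(-0.1332) = 329.7·0.69156 = 228.007.
At 12968 K (t = 129.68):
  R = 329.7·(129.68 − 60)^(-0.1332) = 329.7·69.68^(-0.1332) = 329.7·0.56820 = 187.334.
Gain = 187.334 / 228.007 = 0.8216 → 0.822.

0.822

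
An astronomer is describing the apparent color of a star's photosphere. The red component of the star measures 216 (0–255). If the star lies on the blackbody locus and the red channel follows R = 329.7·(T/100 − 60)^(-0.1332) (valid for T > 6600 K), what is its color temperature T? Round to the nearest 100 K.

(t − 60)^(-0.1332) = 216/329.7 = 0.65514.
t − 60 = 0.65514^(1/-0.1332) = 0.65514^(-7.508) = 23.926, so t = 83.926.
T = 100·t = 8393 K → 8400 K to the nearest 100 K.

8400 K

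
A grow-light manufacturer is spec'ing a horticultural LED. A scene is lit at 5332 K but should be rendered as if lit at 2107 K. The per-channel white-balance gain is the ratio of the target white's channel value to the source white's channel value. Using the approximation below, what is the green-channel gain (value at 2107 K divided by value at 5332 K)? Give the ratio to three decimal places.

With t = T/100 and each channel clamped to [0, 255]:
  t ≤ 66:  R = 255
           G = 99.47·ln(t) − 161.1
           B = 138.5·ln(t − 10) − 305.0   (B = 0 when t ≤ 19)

0.606

At 5332 K (t = 53.32):
  G = 99.47·ln 53.32 − 161.1 = 99.47·3.9763 − 161.1 = 234.424.
At 2107 K (t = 21.07):
  G = 99.47·ln 21.07 − 161.1 = 99.47·3.0479 − 161.1 = 142.070.
Gain = 142.070 / 234.424 = 0.6060 → 0.606.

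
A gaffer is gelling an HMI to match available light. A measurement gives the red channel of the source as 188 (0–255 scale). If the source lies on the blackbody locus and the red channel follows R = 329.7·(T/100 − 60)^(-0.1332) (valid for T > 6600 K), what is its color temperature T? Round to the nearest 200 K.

(t − 60)^(-0.1332) = 188/329.7 = 0.57022.
t − 60 = 0.57022^(1/-0.1332) = 0.57022^(-7.508) = 67.848, so t = 127.848.
T = 100·t = 12785 K → 12800 K to the nearest 200 K.

12800 K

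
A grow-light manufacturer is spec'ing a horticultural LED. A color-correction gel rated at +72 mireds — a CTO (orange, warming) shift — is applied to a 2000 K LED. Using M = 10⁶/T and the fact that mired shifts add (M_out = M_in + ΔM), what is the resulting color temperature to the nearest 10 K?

M_in = 10⁶/2000 = 500.00 mireds.
M_out = 500.00 + (+72) = 572.00 mireds.
T_out = 10⁶/572.00 = 1748.3 K → 1750 K.

1750 K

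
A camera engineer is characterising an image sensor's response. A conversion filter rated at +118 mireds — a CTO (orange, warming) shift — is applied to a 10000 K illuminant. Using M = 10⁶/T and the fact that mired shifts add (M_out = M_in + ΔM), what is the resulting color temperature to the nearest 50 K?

M_in = 10⁶/10000 = 100.00 mireds.
M_out = 100.00 + (+118) = 218.00 mireds.
T_out = 10⁶/218.00 = 4587.2 K → 4600 K.

4600 K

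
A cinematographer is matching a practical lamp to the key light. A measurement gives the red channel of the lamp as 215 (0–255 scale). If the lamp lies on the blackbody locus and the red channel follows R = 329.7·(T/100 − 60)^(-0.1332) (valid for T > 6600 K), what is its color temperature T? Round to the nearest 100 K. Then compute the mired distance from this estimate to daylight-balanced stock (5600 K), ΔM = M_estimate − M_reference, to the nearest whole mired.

-61 mireds

(t − 60)^(-0.1332) = 215/329.7 = 0.65211.
t − 60 = 0.65211^(1/-0.1332) = 0.65211^(-7.508) = 24.774, so t = 84.774.
T = 100·t = 8477 K → 8500 K to the nearest 100 K.
M_estimate = 10⁶/8500 = 117.65; M_reference = 10⁶/5600 = 178.57.
ΔM = 117.65 − 178.57 = -60.92 → -61 mireds.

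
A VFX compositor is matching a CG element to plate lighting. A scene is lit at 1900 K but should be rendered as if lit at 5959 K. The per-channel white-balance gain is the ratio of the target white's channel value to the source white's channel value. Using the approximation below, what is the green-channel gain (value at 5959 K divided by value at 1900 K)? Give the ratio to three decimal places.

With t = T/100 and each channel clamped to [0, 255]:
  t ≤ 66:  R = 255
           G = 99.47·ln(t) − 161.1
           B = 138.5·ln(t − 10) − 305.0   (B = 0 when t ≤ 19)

1.863

At 1900 K (t = 19):
  G = 99.47·ln 19 − 161.1 = 99.47·2.9444 − 161.1 = 131.783.
At 5959 K (t = 59.59):
  G = 99.47·ln 59.59 − 161.1 = 99.47·4.0875 − 161.1 = 245.482.
Gain = 245.482 / 131.783 = 1.8628 → 1.863.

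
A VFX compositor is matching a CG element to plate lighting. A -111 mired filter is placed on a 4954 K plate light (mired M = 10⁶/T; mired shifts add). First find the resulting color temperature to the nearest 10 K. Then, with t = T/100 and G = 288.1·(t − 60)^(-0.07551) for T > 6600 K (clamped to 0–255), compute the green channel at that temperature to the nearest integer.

214

M_in = 10⁶/4954 = 201.86; M_out = 201.86 + (-111) = 90.86.
T_out = 10⁶/90.86 = 11006.3 K → 11010 K; t = 110.1.
G = 288.1·(110.1 − 60)^(-0.07551) = 288.1·50.1^(-0.07551) = 288.1·0.74412 = 214.382.
Rounded: 214.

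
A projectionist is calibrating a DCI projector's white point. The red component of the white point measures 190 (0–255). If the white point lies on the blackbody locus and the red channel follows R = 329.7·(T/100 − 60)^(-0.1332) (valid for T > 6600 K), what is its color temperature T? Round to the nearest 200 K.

12200 K

(t − 60)^(-0.1332) = 190/329.7 = 0.57628.
t − 60 = 0.57628^(1/-0.1332) = 0.57628^(-7.508) = 62.667, so t = 122.667.
T = 100·t = 12267 K → 12200 K to the nearest 200 K.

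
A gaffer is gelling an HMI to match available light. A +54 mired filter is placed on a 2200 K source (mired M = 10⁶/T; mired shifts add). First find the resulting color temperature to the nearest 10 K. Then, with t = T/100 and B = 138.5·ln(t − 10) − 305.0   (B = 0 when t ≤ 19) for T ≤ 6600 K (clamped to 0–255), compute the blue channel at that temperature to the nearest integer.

M_in = 10⁶/2200 = 454.55; M_out = 454.55 + (+54) = 508.55.
T_out = 10⁶/508.55 = 1966.4 K → 1970 K; t = 19.7.
B = 138.5·ln(19.7 − 10) − 305.0 = 138.5·ln 9.7 − 305.0 = 138.5·2.2721 − 305.0 = 9.689.
Rounded: 10.

10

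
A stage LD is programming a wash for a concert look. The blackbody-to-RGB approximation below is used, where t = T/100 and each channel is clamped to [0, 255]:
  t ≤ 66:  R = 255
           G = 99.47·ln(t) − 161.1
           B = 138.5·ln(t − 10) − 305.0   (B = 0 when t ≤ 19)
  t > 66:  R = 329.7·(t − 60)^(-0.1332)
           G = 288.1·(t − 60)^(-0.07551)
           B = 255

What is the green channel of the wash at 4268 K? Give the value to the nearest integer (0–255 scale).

212

t = 4268/100 = 42.68; the t ≤ 66 branch applies.
G = 99.47·ln 42.68 − 161.1 = 99.47·3.7537 − 161.1 = 212.284.
Rounded: 212.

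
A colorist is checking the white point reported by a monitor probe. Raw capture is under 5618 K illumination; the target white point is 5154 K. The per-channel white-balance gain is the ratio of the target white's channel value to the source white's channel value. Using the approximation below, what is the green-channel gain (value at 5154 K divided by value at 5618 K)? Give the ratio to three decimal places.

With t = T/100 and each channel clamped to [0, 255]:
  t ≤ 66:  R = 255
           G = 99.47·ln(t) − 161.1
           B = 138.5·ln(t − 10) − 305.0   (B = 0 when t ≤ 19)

At 5618 K (t = 56.18):
  G = 99.47·ln 56.18 − 161.1 = 99.47·4.0286 − 161.1 = 239.621.
At 5154 K (t = 51.54):
  G = 99.47·ln 51.54 − 161.1 = 99.47·3.9424 − 161.1 = 231.046.
Gain = 231.046 / 239.621 = 0.9642 → 0.964.

0.964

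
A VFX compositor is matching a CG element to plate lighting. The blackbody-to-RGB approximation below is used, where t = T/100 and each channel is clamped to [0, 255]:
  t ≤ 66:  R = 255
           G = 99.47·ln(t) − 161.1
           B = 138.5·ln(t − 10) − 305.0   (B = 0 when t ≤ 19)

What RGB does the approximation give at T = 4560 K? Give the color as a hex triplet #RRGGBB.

t = 4560/100 = 45.6; the t ≤ 66 branch applies.
R = 255 by definition for t ≤ 66.
G = 99.47·ln 45.6 − 161.1 = 99.47·3.8199 − 161.1 = 218.866.
B = 138.5·ln(45.6 − 10) − 305.0 = 138.5·ln 35.6 − 305.0 = 138.5·3.5723 − 305.0 = 189.770.
Rounded: (255, 219, 190).
In hex: #FFDBBE.

#FFDBBE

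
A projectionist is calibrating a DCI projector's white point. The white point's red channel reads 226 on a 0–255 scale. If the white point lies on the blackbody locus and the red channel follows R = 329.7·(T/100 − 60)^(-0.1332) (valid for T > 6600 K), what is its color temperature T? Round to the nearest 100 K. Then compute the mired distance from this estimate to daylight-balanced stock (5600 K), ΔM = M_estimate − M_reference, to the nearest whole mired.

-49 mireds

(t − 60)^(-0.1332) = 226/329.7 = 0.68547.
t − 60 = 0.68547^(1/-0.1332) = 0.68547^(-7.508) = 17.034, so t = 77.034.
T = 100·t = 7703 K → 7700 K to the nearest 100 K.
M_estimate = 10⁶/7700 = 129.87; M_reference = 10⁶/5600 = 178.57.
ΔM = 129.87 − 178.57 = -48.70 → -49 mireds.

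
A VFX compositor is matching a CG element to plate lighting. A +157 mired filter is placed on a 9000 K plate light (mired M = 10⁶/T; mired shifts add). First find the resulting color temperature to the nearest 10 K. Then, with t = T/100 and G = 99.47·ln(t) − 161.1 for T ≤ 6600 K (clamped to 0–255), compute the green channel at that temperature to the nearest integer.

199

M_in = 10⁶/9000 = 111.11; M_out = 111.11 + (+157) = 268.11.
T_out = 10⁶/268.11 = 3729.8 K → 3730 K; t = 37.3.
G = 99.47·ln 37.3 − 161.1 = 99.47·3.6190 − 161.1 = 198.881.
Rounded: 199.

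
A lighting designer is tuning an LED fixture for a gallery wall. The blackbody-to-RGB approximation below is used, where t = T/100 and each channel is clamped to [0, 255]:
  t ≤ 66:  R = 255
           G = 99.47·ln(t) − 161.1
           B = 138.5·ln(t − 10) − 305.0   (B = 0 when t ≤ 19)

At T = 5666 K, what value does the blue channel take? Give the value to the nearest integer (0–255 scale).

227

t = 5666/100 = 56.66; the t ≤ 66 branch applies.
B = 138.5·ln(56.66 − 10) − 305.0 = 138.5·ln 46.66 − 305.0 = 138.5·3.8429 − 305.0 = 227.240.
Rounded: 227.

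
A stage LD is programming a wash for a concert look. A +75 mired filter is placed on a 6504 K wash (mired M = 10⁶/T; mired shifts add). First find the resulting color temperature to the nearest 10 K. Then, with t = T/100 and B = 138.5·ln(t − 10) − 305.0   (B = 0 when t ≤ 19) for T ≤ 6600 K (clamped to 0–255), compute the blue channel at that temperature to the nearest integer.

M_in = 10⁶/6504 = 153.75; M_out = 153.75 + (+75) = 228.75.
T_out = 10⁶/228.75 = 4371.6 K → 4370 K; t = 43.7.
B = 138.5·ln(43.7 − 10) − 305.0 = 138.5·ln 33.7 − 305.0 = 138.5·3.5175 − 305.0 = 182.173.
Rounded: 182.

182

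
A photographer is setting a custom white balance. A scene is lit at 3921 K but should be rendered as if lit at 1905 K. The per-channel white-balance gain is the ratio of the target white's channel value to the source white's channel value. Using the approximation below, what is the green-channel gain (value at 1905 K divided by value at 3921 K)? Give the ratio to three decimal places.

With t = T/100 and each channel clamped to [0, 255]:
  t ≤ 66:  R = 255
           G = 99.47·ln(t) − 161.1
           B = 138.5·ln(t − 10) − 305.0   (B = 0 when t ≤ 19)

0.648

At 3921 K (t = 39.21):
  G = 99.47·ln 39.21 − 161.1 = 99.47·3.6689 − 161.1 = 203.849.
At 1905 K (t = 19.05):
  G = 99.47·ln 19.05 − 161.1 = 99.47·2.9471 − 161.1 = 132.045.
Gain = 132.045 / 203.849 = 0.6478 → 0.648.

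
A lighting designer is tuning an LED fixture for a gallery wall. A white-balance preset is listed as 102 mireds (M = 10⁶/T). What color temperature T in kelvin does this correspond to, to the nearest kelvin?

T = 10⁶ / 102 = 9803.92 K → 9804 K.

9804 K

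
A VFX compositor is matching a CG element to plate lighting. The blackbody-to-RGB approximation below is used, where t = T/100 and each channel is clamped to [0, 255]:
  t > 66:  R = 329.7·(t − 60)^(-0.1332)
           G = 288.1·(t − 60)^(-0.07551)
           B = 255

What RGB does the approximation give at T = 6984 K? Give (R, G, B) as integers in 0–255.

(243, 242, 255)

t = 6984/100 = 69.84; the t > 66 branch applies.
R = 329.7·(69.84 − 60)^(-0.1332) = 329.7·9.84^(-0.1332) = 329.7·0.73745 = 243.138.
G = 288.1·(69.84 − 60)^(-0.07551) = 288.1·9.84^(-0.07551) = 288.1·0.84143 = 242.417.
B = 255 by definition for t > 66.
Rounded: (243, 242, 255).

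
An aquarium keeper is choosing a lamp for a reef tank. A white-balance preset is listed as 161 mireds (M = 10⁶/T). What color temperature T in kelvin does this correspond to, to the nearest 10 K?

T = 10⁶ / 161 = 6211.18 K → 6210 K.

6210 K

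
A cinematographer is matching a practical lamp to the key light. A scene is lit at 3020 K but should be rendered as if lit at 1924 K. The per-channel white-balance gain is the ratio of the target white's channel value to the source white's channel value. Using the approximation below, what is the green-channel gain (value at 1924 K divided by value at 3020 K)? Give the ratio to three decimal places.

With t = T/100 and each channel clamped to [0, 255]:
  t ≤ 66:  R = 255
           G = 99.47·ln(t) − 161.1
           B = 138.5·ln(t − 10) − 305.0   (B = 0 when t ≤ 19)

0.748

At 3020 K (t = 30.2):
  G = 99.47·ln 30.2 − 161.1 = 99.47·3.4078 − 161.1 = 177.878.
At 1924 K (t = 19.24):
  G = 99.47·ln 19.24 − 161.1 = 99.47·2.9570 − 161.1 = 133.032.
Gain = 133.032 / 177.878 = 0.7479 → 0.748.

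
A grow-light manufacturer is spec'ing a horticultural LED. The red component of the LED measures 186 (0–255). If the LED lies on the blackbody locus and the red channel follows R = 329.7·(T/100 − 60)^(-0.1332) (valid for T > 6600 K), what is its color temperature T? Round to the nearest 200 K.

13400 K

(t − 60)^(-0.1332) = 186/329.7 = 0.56415.
t − 60 = 0.56415^(1/-0.1332) = 0.56415^(-7.508) = 73.521, so t = 133.521.
T = 100·t = 13352 K → 13400 K to the nearest 200 K.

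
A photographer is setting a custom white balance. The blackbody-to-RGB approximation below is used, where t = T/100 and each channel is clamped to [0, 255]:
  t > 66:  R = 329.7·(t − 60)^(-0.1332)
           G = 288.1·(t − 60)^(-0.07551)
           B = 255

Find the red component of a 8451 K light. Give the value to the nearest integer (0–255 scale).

t = 8451/100 = 84.51; the t > 66 branch applies.
R = 329.7·(84.51 − 60)^(-0.1332) = 329.7·24.51^(-0.1332) = 329.7·0.65304 = 215.307.
Rounded: 215.

215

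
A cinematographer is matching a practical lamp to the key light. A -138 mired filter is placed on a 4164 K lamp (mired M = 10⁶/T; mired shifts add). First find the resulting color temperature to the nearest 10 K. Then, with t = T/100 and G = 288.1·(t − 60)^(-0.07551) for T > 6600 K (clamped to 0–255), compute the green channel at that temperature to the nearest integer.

M_in = 10⁶/4164 = 240.15; M_out = 240.15 + (-138) = 102.15.
T_out = 10⁶/102.15 = 9789.2 K → 9790 K; t = 97.9.
G = 288.1·(97.9 − 60)^(-0.07551) = 288.1·37.9^(-0.07551) = 288.1·0.75997 = 218.948.
Rounded: 219.

219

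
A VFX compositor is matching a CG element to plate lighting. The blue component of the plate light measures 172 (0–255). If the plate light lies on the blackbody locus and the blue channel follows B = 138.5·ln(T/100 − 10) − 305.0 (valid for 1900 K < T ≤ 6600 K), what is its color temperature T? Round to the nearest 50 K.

ln(t − 10) = (172 + 305.0) / 138.5 = 3.4440.
t − 10 = e^3.4440 = 31.313, so t = 41.313.
T = 100·t = 4131 K → 4150 K to the nearest 50 K.

4150 K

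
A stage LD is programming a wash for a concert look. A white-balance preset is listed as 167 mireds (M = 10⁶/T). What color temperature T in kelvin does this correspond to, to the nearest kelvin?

T = 10⁶ / 167 = 5988.02 K → 5988 K.

5988 K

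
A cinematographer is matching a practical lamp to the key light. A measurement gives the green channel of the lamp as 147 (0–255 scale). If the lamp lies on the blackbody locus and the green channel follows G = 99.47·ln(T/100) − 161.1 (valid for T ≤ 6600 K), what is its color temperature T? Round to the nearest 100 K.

ln t = (147 + 161.1) / 99.47 = 3.0974.
t = e^3.0974 = 22.141.
T = 100·t = 2214 K → 2200 K to the nearest 100 K.

2200 K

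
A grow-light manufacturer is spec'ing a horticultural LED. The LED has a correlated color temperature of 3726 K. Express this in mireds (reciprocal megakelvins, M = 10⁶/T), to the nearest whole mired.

268 mireds

M = 10⁶ / 3726 = 268.384 → 268 mireds.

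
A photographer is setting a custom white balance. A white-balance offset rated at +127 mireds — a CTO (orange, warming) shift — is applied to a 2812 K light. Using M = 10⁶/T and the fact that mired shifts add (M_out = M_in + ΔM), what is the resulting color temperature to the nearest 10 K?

M_in = 10⁶/2812 = 355.62 mireds.
M_out = 355.62 + (+127) = 482.62 mireds.
T_out = 10⁶/482.62 = 2072.0 K → 2070 K.

2070 K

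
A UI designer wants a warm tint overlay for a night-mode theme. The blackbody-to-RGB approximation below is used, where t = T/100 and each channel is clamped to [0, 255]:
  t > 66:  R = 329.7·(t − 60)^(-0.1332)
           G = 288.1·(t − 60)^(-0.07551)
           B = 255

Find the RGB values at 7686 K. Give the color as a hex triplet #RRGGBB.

t = 7686/100 = 76.86; the t > 66 branch applies.
R = 329.7·(76.86 − 60)^(-0.1332) = 329.7·16.86^(-0.1332) = 329.7·0.68641 = 226.309.
G = 288.1·(76.86 − 60)^(-0.07551) = 288.1·16.86^(-0.07551) = 288.1·0.80790 = 232.757.
B = 255 by definition for t > 66.
Rounded: (226, 233, 255).
In hex: #E2E9FF.

#E2E9FF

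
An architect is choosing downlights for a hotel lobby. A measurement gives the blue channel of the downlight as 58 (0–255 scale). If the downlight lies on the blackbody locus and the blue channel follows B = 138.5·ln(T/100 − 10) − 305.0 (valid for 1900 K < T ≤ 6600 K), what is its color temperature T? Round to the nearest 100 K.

2400 K

ln(t − 10) = (58 + 305.0) / 138.5 = 2.6209.
t − 10 = e^2.6209 = 13.749, so t = 23.749.
T = 100·t = 2375 K → 2400 K to the nearest 100 K.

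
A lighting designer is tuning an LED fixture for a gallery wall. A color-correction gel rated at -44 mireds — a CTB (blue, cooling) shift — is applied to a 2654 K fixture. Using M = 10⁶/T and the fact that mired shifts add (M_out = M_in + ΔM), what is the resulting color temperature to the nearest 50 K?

M_in = 10⁶/2654 = 376.79 mireds.
M_out = 376.79 + (-44) = 332.79 mireds.
T_out = 10⁶/332.79 = 3004.9 K → 3000 K.

3000 K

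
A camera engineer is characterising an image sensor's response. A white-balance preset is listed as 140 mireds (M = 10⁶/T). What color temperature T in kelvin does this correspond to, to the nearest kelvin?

7143 K

T = 10⁶ / 140 = 7142.86 K → 7143 K.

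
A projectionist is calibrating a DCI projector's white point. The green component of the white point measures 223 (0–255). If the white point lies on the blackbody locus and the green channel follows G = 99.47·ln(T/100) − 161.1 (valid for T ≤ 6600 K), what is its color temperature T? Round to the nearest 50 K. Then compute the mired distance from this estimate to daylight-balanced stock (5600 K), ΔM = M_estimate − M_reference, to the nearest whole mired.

ln t = (223 + 161.1) / 99.47 = 3.8615.
t = e^3.8615 = 47.535.
T = 100·t = 4753 K → 4750 K to the nearest 50 K.
M_estimate = 10⁶/4750 = 210.53; M_reference = 10⁶/5600 = 178.57.
ΔM = 210.53 − 178.57 = 31.95 → +32 mireds.

+32 mireds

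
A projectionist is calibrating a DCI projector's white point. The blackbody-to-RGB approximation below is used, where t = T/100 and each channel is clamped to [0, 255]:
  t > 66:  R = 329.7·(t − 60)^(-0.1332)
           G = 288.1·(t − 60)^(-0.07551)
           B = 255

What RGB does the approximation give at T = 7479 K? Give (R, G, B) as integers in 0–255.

t = 7479/100 = 74.79; the t > 66 branch applies.
R = 329.7·(74.79 − 60)^(-0.1332) = 329.7·14.79^(-0.1332) = 329.7·0.69849 = 230.292.
G = 288.1·(74.79 − 60)^(-0.07551) = 288.1·14.79^(-0.07551) = 288.1·0.81594 = 235.071.
B = 255 by definition for t > 66.
Rounded: (230, 235, 255).

(230, 235, 255)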